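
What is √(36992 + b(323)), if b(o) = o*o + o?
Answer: 2*√35411 ≈ 376.36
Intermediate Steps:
b(o) = o + o² (b(o) = o² + o = o + o²)
√(36992 + b(323)) = √(36992 + 323*(1 + 323)) = √(36992 + 323*324) = √(36992 + 104652) = √141644 = 2*√35411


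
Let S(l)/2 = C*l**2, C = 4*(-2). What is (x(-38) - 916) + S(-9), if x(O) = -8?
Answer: -2220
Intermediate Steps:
C = -8
S(l) = -16*l**2 (S(l) = 2*(-8*l**2) = -16*l**2)
(x(-38) - 916) + S(-9) = (-8 - 916) - 16*(-9)**2 = -924 - 16*81 = -924 - 1296 = -2220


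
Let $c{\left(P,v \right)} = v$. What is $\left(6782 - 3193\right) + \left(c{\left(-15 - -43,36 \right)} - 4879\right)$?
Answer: $-1254$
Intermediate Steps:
$\left(6782 - 3193\right) + \left(c{\left(-15 - -43,36 \right)} - 4879\right) = \left(6782 - 3193\right) + \left(36 - 4879\right) = 3589 + \left(36 - 4879\right) = 3589 - 4843 = -1254$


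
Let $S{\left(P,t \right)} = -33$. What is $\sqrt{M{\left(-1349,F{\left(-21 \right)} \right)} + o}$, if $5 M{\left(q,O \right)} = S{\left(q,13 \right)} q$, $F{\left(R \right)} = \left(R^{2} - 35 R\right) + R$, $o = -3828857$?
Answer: $\frac{2 i \sqrt{23874710}}{5} \approx 1954.5 i$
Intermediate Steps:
$F{\left(R \right)} = R^{2} - 34 R$
$M{\left(q,O \right)} = - \frac{33 q}{5}$ ($M{\left(q,O \right)} = \frac{\left(-33\right) q}{5} = - \frac{33 q}{5}$)
$\sqrt{M{\left(-1349,F{\left(-21 \right)} \right)} + o} = \sqrt{\left(- \frac{33}{5}\right) \left(-1349\right) - 3828857} = \sqrt{\frac{44517}{5} - 3828857} = \sqrt{- \frac{19099768}{5}} = \frac{2 i \sqrt{23874710}}{5}$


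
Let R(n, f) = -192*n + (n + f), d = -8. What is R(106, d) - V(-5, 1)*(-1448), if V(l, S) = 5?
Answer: -13014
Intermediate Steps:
R(n, f) = f - 191*n (R(n, f) = -192*n + (f + n) = f - 191*n)
R(106, d) - V(-5, 1)*(-1448) = (-8 - 191*106) - 5*(-1448) = (-8 - 20246) - 1*(-7240) = -20254 + 7240 = -13014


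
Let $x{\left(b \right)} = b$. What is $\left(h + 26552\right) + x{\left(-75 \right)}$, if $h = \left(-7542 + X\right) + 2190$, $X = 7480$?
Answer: $28605$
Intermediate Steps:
$h = 2128$ ($h = \left(-7542 + 7480\right) + 2190 = -62 + 2190 = 2128$)
$\left(h + 26552\right) + x{\left(-75 \right)} = \left(2128 + 26552\right) - 75 = 28680 - 75 = 28605$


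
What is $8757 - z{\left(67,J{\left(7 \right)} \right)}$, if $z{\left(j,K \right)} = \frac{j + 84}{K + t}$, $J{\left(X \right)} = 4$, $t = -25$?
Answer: $\frac{184048}{21} \approx 8764.2$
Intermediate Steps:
$z{\left(j,K \right)} = \frac{84 + j}{-25 + K}$ ($z{\left(j,K \right)} = \frac{j + 84}{K - 25} = \frac{84 + j}{-25 + K}$)
$8757 - z{\left(67,J{\left(7 \right)} \right)} = 8757 - \frac{84 + 67}{-25 + 4} = 8757 - \frac{1}{-21} \cdot 151 = 8757 - \left(- \frac{1}{21}\right) 151 = 8757 - - \frac{151}{21} = 8757 + \frac{151}{21} = \frac{184048}{21}$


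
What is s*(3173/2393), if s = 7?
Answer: 22211/2393 ≈ 9.2816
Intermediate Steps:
s*(3173/2393) = 7*(3173/2393) = 22211/2393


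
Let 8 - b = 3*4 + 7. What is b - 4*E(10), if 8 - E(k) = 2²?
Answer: -27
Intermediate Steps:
b = -11 (b = 8 - (3*4 + 7) = 8 - (12 + 7) = 8 - 1*19 = 8 - 19 = -11)
E(k) = 4 (E(k) = 8 - 1*2² = 8 - 1*4 = 8 - 4 = 4)
b - 4*E(10) = -11 - 4*4 = -11 - 16 = -27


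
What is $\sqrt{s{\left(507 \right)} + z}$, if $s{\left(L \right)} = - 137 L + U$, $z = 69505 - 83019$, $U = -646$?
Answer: $3 i \sqrt{9291} \approx 289.17 i$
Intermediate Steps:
$z = -13514$
$s{\left(L \right)} = -646 - 137 L$ ($s{\left(L \right)} = - 137 L - 646 = -646 - 137 L$)
$\sqrt{s{\left(507 \right)} + z} = \sqrt{\left(-646 - 69459\right) - 13514} = \sqrt{-70105 - 13514} = \sqrt{-83619} = 3 i \sqrt{9291}$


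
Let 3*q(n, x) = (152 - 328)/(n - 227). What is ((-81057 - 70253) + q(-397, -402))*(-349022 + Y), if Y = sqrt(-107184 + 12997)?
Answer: 6178826862698/117 - 17703259*I*sqrt(94187)/117 ≈ 5.281e+10 - 4.6437e+7*I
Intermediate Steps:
Y = I*sqrt(94187) (Y = sqrt(-94187) = I*sqrt(94187) ≈ 306.9*I)
q(n, x) = -176/(3*(-227 + n)) (q(n, x) = ((152 - 328)/(n - 227))/3 = (-176/(-227 + n))/3 = -176/(3*(-227 + n)))
((-81057 - 70253) + q(-397, -402))*(-349022 + Y) = ((-81057 - 70253) - 176/(-681 + 3*(-397)))*(-349022 + I*sqrt(94187)) = (-151310 - 176/(-681 - 1191))*(-349022 + I*sqrt(94187)) = (-151310 - 176/(-1872))*(-349022 + I*sqrt(94187)) = (-151310 - 176*(-1/1872))*(-349022 + I*sqrt(94187)) = (-151310 + 11/117)*(-349022 + I*sqrt(94187)) = -17703259*(-349022 + I*sqrt(94187))/117 = 6178826862698/117 - 17703259*I*sqrt(94187)/117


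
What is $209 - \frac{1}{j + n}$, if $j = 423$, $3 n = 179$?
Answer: $\frac{302629}{1448} \approx 209.0$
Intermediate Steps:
$n = \frac{179}{3}$ ($n = \frac{1}{3} \cdot 179 = \frac{179}{3} \approx 59.667$)
$209 - \frac{1}{j + n} = 209 - \frac{1}{423 + \frac{179}{3}} = 209 - \frac{1}{\frac{1448}{3}} = 209 - \frac{3}{1448} = \frac{302629}{1448}$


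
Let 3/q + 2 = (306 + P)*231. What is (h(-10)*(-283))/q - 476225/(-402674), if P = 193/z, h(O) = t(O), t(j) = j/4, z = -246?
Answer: 1647024601357435/99057804 ≈ 1.6627e+7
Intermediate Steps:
t(j) = j/4 (t(j) = j*(¼) = j/4)
h(O) = O/4
P = -193/246 (P = 193/(-246) = 193*(-1/246) = -193/246 ≈ -0.78455)
q = 246/5781227 (q = 3/(-2 + (306 - 193/246)*231) = 3/(-2 + (75083/246)*231) = 3/(-2 + 5781391/82) = 3/(5781227/82) = 3*(82/5781227) = 246/5781227 ≈ 4.2552e-5)
(h(-10)*(-283))/q - 476225/(-402674) = (((¼)*(-10))*(-283))/(246/5781227) - 476225/(-402674) = -5/2*(-283)*(5781227/246) - 476225*(-1/402674) = (1415/2)*(5781227/246) + 476225/402674 = 8180436205/492 + 476225/402674 = 1647024601357435/99057804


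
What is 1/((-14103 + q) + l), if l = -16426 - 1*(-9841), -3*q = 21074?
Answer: -3/83138 ≈ -3.6085e-5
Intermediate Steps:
q = -21074/3 (q = -⅓*21074 = -21074/3 ≈ -7024.7)
l = -6585 (l = -16426 + 9841 = -6585)
1/((-14103 + q) + l) = 1/((-14103 - 21074/3) - 6585) = 1/(-63383/3 - 6585) = 1/(-83138/3) = -3/83138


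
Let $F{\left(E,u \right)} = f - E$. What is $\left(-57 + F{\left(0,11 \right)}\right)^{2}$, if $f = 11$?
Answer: $2116$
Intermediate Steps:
$F{\left(E,u \right)} = 11 - E$
$\left(-57 + F{\left(0,11 \right)}\right)^{2} = \left(-57 + \left(11 - 0\right)\right)^{2} = \left(-57 + \left(11 + 0\right)\right)^{2} = \left(-57 + 11\right)^{2} = \left(-46\right)^{2} = 2116$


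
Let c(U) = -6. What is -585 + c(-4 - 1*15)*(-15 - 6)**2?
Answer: -3231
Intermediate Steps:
-585 + c(-4 - 1*15)*(-15 - 6)**2 = -585 - 6*(-15 - 6)**2 = -585 - 6*(-21)**2 = -585 - 6*441 = -585 - 2646 = -3231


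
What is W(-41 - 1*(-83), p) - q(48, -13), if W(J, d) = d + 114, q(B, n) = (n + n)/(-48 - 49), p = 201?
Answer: 30529/97 ≈ 314.73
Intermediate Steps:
q(B, n) = -2*n/97 (q(B, n) = (2*n)/(-97) = (2*n)*(-1/97) = -2*n/97)
W(J, d) = 114 + d
W(-41 - 1*(-83), p) - q(48, -13) = (114 + 201) - (-2)*(-13)/97 = 315 - 1*26/97 = 315 - 26/97 = 30529/97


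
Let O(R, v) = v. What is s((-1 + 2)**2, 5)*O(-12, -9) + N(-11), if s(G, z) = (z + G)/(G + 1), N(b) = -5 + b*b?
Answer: 89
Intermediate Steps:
N(b) = -5 + b**2
s(G, z) = (G + z)/(1 + G)
s((-1 + 2)**2, 5)*O(-12, -9) + N(-11) = (((-1 + 2)**2 + 5)/(1 + (-1 + 2)**2))*(-9) + (-5 + (-11)**2) = ((1**2 + 5)/(1 + 1**2))*(-9) + (-5 + 121) = ((1 + 5)/(1 + 1))*(-9) + 116 = (6/2)*(-9) + 116 = ((1/2)*6)*(-9) + 116 = 3*(-9) + 116 = -27 + 116 = 89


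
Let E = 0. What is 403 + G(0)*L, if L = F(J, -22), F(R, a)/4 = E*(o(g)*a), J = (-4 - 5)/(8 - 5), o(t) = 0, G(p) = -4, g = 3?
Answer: 403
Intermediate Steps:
J = -3 (J = -9/3 = -9*1/3 = -3)
F(R, a) = 0 (F(R, a) = 4*(0*(0*a)) = 4*(0*0) = 4*0 = 0)
L = 0
403 + G(0)*L = 403 - 4*0 = 403 + 0 = 403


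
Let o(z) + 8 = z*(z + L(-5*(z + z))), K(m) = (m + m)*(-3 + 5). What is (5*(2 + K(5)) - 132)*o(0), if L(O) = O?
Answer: 176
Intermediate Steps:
K(m) = 4*m (K(m) = (2*m)*2 = 4*m)
o(z) = -8 - 9*z**2 (o(z) = -8 + z*(z - 5*(z + z)) = -8 + z*(z - 10*z) = -8 + z*(-9*z) = -8 - 9*z**2)
(5*(2 + K(5)) - 132)*o(0) = (5*(2 + 4*5) - 132)*(-8 - 9*0**2) = (5*(2 + 20) - 132)*(-8 - 9*0) = (5*22 - 132)*(-8 + 0) = (110 - 132)*(-8) = -22*(-8) = 176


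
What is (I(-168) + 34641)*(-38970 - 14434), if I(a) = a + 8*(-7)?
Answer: -1838005468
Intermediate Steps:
I(a) = -56 + a (I(a) = a - 56 = -56 + a)
(I(-168) + 34641)*(-38970 - 14434) = ((-56 - 168) + 34641)*(-38970 - 14434) = (-224 + 34641)*(-53404) = 34417*(-53404) = -1838005468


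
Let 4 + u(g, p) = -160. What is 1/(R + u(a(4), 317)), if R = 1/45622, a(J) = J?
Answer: -45622/7482007 ≈ -0.0060976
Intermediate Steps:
u(g, p) = -164 (u(g, p) = -4 - 160 = -164)
R = 1/45622 ≈ 2.1919e-5
1/(R + u(a(4), 317)) = 1/(1/45622 - 164) = 1/(-7482007/45622) = -45622/7482007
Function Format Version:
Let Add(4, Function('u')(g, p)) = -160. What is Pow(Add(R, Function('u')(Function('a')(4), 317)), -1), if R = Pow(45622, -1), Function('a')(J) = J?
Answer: Rational(-45622, 7482007) ≈ -0.0060976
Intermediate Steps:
Function('u')(g, p) = -164 (Function('u')(g, p) = Add(-4, -160) = -164)
R = Rational(1, 45622) ≈ 2.1919e-5
Pow(Add(R, Function('u')(Function('a')(4), 317)), -1) = Pow(Add(Rational(1, 45622), -164), -1) = Pow(Rational(-7482007, 45622), -1) = Rational(-45622, 7482007)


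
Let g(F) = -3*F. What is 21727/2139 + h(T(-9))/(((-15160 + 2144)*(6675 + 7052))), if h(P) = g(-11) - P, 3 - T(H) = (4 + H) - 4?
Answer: 554568110935/54596640264 ≈ 10.158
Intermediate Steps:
T(H) = 3 - H (T(H) = 3 - ((4 + H) - 4) = 3 - H)
h(P) = 33 - P (h(P) = -3*(-11) - P = 33 - P)
21727/2139 + h(T(-9))/(((-15160 + 2144)*(6675 + 7052))) = 21727/2139 + (33 - (3 - 1*(-9)))/(((-15160 + 2144)*(6675 + 7052))) = 21727*(1/2139) + (33 - (3 + 9))/((-13016*13727)) = 21727/2139 + (33 - 1*12)/(-178670632) = 21727/2139 + (33 - 12)*(-1/178670632) = 21727/2139 + 21*(-1/178670632) = 21727/2139 - 3/25524376 = 554568110935/54596640264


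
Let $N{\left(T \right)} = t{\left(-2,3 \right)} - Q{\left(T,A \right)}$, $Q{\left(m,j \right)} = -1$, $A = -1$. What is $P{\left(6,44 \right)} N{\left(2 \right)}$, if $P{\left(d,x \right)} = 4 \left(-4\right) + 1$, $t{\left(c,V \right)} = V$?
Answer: $-60$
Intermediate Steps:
$N{\left(T \right)} = 4$ ($N{\left(T \right)} = 3 - -1 = 3 + 1 = 4$)
$P{\left(d,x \right)} = -15$ ($P{\left(d,x \right)} = -16 + 1 = -15$)
$P{\left(6,44 \right)} N{\left(2 \right)} = \left(-15\right) 4 = -60$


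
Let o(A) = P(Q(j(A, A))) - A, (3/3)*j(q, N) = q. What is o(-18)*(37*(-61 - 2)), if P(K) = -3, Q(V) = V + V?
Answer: -34965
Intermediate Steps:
j(q, N) = q
Q(V) = 2*V
o(A) = -3 - A
o(-18)*(37*(-61 - 2)) = (-3 - 1*(-18))*(37*(-61 - 2)) = (-3 + 18)*(37*(-63)) = 15*(-2331) = -34965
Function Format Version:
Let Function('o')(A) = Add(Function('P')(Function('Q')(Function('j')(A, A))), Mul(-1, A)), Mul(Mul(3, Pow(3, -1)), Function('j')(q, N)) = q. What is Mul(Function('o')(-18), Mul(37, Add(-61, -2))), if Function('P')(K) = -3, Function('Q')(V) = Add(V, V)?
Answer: -34965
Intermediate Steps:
Function('j')(q, N) = q
Function('Q')(V) = Mul(2, V)
Function('o')(A) = Add(-3, Mul(-1, A))
Mul(Function('o')(-18), Mul(37, Add(-61, -2))) = Mul(Add(-3, Mul(-1, -18)), Mul(37, Add(-61, -2))) = Mul(Add(-3, 18), Mul(37, -63)) = Mul(15, -2331) = -34965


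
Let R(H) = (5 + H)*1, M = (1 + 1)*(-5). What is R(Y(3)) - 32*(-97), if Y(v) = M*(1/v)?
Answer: 9317/3 ≈ 3105.7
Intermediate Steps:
M = -10 (M = 2*(-5) = -10)
Y(v) = -10/v
R(H) = 5 + H
R(Y(3)) - 32*(-97) = (5 - 10/3) - 32*(-97) = (5 - 10*⅓) + 3104 = (5 - 10/3) + 3104 = 5/3 + 3104 = 9317/3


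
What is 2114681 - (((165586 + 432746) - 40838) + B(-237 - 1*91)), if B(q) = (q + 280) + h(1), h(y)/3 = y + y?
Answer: 1557229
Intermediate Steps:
h(y) = 6*y (h(y) = 3*(y + y) = 3*(2*y) = 6*y)
B(q) = 286 + q (B(q) = (q + 280) + 6*1 = (280 + q) + 6 = 286 + q)
2114681 - (((165586 + 432746) - 40838) + B(-237 - 1*91)) = 2114681 - (((165586 + 432746) - 40838) + (286 + (-237 - 1*91))) = 2114681 - ((598332 - 40838) + (286 + (-237 - 91))) = 2114681 - (557494 + (286 - 328)) = 2114681 - (557494 - 42) = 2114681 - 1*557452 = 2114681 - 557452 = 1557229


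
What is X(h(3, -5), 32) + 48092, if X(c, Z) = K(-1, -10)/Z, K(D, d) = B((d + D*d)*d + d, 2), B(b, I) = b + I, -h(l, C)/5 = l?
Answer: 192367/4 ≈ 48092.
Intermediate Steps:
h(l, C) = -5*l
B(b, I) = I + b
K(D, d) = 2 + d + d*(d + D*d) (K(D, d) = 2 + ((d + D*d)*d + d) = 2 + (d*(d + D*d) + d) = 2 + (d + d*(d + D*d)) = 2 + d + d*(d + D*d))
X(c, Z) = -8/Z (X(c, Z) = (2 - 10*(1 - 10 - 1*(-10)))/Z = (2 - 10*(1 - 10 + 10))/Z = (2 - 10*1)/Z = (2 - 10)/Z = -8/Z)
X(h(3, -5), 32) + 48092 = -8/32 + 48092 = -8*1/32 + 48092 = -¼ + 48092 = 192367/4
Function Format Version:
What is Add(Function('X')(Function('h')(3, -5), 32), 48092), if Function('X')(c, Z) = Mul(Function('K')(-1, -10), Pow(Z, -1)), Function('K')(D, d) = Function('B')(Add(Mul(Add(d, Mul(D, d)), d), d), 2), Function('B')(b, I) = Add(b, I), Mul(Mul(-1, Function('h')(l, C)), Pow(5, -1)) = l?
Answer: Rational(192367, 4) ≈ 48092.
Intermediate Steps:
Function('h')(l, C) = Mul(-5, l)
Function('B')(b, I) = Add(I, b)
Function('K')(D, d) = Add(2, d, Mul(d, Add(d, Mul(D, d)))) (Function('K')(D, d) = Add(2, Add(Mul(Add(d, Mul(D, d)), d), d)) = Add(2, Add(Mul(d, Add(d, Mul(D, d))), d)) = Add(2, Add(d, Mul(d, Add(d, Mul(D, d))))) = Add(2, d, Mul(d, Add(d, Mul(D, d)))))
Function('X')(c, Z) = Mul(-8, Pow(Z, -1)) (Function('X')(c, Z) = Mul(Add(2, Mul(-10, Add(1, -10, Mul(-1, -10)))), Pow(Z, -1)) = Mul(Add(2, Mul(-10, Add(1, -10, 10))), Pow(Z, -1)) = Mul(Add(2, Mul(-10, 1)), Pow(Z, -1)) = Mul(Add(2, -10), Pow(Z, -1)) = Mul(-8, Pow(Z, -1)))
Add(Function('X')(Function('h')(3, -5), 32), 48092) = Add(Mul(-8, Pow(32, -1)), 48092) = Add(Mul(-8, Rational(1, 32)), 48092) = Add(Rational(-1, 4), 48092) = Rational(192367, 4)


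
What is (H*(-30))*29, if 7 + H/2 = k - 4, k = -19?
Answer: 52200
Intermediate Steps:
H = -60 (H = -14 + 2*(-19 - 4) = -14 + 2*(-23) = -14 - 46 = -60)
(H*(-30))*29 = -60*(-30)*29 = 1800*29 = 52200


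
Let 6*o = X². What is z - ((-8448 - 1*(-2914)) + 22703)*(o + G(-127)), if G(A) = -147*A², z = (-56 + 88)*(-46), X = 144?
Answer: 40647726211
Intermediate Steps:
o = 3456 (o = (⅙)*144² = (⅙)*20736 = 3456)
z = -1472 (z = 32*(-46) = -1472)
z - ((-8448 - 1*(-2914)) + 22703)*(o + G(-127)) = -1472 - ((-8448 - 1*(-2914)) + 22703)*(3456 - 147*(-127)²) = -1472 - ((-8448 + 2914) + 22703)*(3456 - 147*16129) = -1472 - (-5534 + 22703)*(3456 - 2370963) = -1472 - 17169*(-2367507) = -1472 - 1*(-40647727683) = -1472 + 40647727683 = 40647726211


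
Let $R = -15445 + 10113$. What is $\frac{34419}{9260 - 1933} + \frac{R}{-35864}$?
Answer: $\frac{318367645}{65693882} \approx 4.8462$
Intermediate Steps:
$R = -5332$
$\frac{34419}{9260 - 1933} + \frac{R}{-35864} = \frac{34419}{9260 - 1933} - \frac{5332}{-35864} = \frac{34419}{9260 - 1933} - - \frac{1333}{8966} = \frac{34419}{7327} + \frac{1333}{8966} = \frac{318367645}{65693882}$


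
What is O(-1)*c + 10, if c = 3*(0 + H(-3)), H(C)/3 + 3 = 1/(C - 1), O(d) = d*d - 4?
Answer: 391/4 ≈ 97.750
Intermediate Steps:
O(d) = -4 + d**2 (O(d) = d**2 - 4 = -4 + d**2)
H(C) = -9 + 3/(-1 + C) (H(C) = -9 + 3/(C - 1) = -9 + 3/(-1 + C))
c = -117/4 (c = 3*(0 + 3*(4 - 3*(-3))/(-1 - 3)) = 3*(0 + 3*(4 + 9)/(-4)) = 3*(0 + 3*(-1/4)*13) = 3*(0 - 39/4) = 3*(-39/4) = -117/4 ≈ -29.250)
O(-1)*c + 10 = (-4 + (-1)**2)*(-117/4) + 10 = (-4 + 1)*(-117/4) + 10 = -3*(-117/4) + 10 = 351/4 + 10 = 391/4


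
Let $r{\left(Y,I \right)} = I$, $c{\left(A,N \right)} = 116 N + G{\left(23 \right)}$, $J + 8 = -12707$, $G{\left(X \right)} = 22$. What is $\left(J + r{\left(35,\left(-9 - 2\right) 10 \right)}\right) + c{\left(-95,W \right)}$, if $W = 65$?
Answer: $-5263$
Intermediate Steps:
$J = -12715$ ($J = -8 - 12707 = -12715$)
$c{\left(A,N \right)} = 22 + 116 N$ ($c{\left(A,N \right)} = 116 N + 22 = 22 + 116 N$)
$\left(J + r{\left(35,\left(-9 - 2\right) 10 \right)}\right) + c{\left(-95,W \right)} = \left(-12715 + \left(-9 - 2\right) 10\right) + \left(22 + 116 \cdot 65\right) = \left(-12715 - 110\right) + \left(22 + 7540\right) = \left(-12715 - 110\right) + 7562 = -12825 + 7562 = -5263$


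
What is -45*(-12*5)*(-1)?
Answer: -2700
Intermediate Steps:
-45*(-12*5)*(-1) = -(-2700)*(-1) = -45*60 = -2700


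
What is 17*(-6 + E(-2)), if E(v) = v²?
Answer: -34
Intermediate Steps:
17*(-6 + E(-2)) = 17*(-6 + (-2)²) = 17*(-6 + 4) = 17*(-2) = -34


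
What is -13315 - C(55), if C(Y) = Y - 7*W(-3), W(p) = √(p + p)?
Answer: -13370 + 7*I*√6 ≈ -13370.0 + 17.146*I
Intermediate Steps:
W(p) = √2*√p (W(p) = √(2*p) = √2*√p)
C(Y) = Y - 7*I*√6 (C(Y) = Y - 7*√2*√(-3) = Y - 7*√2*I*√3 = Y - 7*I*√6)
-13315 - C(55) = -13315 - (55 - 7*I*√6) = -13315 + (-55 + 7*I*√6) = -13370 + 7*I*√6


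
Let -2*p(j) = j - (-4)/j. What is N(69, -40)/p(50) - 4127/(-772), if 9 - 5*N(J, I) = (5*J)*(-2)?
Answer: -57319/241636 ≈ -0.23721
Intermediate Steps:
N(J, I) = 9/5 + 2*J (N(J, I) = 9/5 - 5*J*(-2)/5 = 9/5 - (-2)*J = 9/5 + 2*J)
p(j) = -2/j - j/2 (p(j) = -(j - (-4)/j)/2 = -(j + 4/j)/2 = -2/j - j/2)
N(69, -40)/p(50) - 4127/(-772) = (9/5 + 2*69)/(-2/50 - ½*50) - 4127/(-772) = (9/5 + 138)/(-2*1/50 - 25) - 4127*(-1/772) = 699/(5*(-1/25 - 25)) + 4127/772 = 699/(5*(-626/25)) + 4127/772 = (699/5)*(-25/626) + 4127/772 = -3495/626 + 4127/772 = -57319/241636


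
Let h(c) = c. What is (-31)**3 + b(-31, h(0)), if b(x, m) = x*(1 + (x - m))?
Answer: -28861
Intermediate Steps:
b(x, m) = x*(1 + x - m)
(-31)**3 + b(-31, h(0)) = (-31)**3 - 31*(1 - 31 - 1*0) = -29791 - 31*(1 - 31 + 0) = -29791 - 31*(-30) = -29791 + 930 = -28861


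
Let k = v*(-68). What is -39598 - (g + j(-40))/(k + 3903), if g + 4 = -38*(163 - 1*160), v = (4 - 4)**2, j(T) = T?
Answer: -154550836/3903 ≈ -39598.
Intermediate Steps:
v = 0 (v = 0**2 = 0)
k = 0 (k = 0*(-68) = 0)
g = -118 (g = -4 - 38*(163 - 1*160) = -4 - 38*(163 - 160) = -4 - 38*3 = -4 - 114 = -118)
-39598 - (g + j(-40))/(k + 3903) = -39598 - (-118 - 40)/(0 + 3903) = -39598 - (-158)/3903 = -39598 - 1*(-158/3903) = -39598 + 158/3903 = -154550836/3903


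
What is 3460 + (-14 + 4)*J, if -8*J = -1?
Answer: 13835/4 ≈ 3458.8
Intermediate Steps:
J = ⅛ (J = -⅛*(-1) = ⅛ ≈ 0.12500)
3460 + (-14 + 4)*J = 3460 + (-14 + 4)*(⅛) = 3460 - 10*⅛ = 3460 - 5/4 = 13835/4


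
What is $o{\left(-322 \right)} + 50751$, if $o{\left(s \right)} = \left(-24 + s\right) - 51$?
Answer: $50354$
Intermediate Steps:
$o{\left(s \right)} = -75 + s$
$o{\left(-322 \right)} + 50751 = \left(-75 - 322\right) + 50751 = -397 + 50751 = 50354$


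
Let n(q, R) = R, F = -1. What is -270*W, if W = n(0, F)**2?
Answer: -270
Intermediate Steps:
W = 1 (W = (-1)**2 = 1)
-270*W = -270*1 = -270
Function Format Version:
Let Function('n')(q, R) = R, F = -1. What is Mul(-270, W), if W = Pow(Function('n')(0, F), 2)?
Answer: -270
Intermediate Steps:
W = 1 (W = Pow(-1, 2) = 1)
Mul(-270, W) = Mul(-270, 1) = -270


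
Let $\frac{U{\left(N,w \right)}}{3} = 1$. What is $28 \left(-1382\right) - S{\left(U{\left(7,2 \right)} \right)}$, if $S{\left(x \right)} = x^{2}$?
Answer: $-38705$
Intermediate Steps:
$U{\left(N,w \right)} = 3$ ($U{\left(N,w \right)} = 3 \cdot 1 = 3$)
$28 \left(-1382\right) - S{\left(U{\left(7,2 \right)} \right)} = 28 \left(-1382\right) - 3^{2} = -38696 - 9 = -38705$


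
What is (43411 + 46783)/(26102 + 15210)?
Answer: 45097/20656 ≈ 2.1832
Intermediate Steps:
(43411 + 46783)/(26102 + 15210) = 90194/41312 = 90194*(1/41312) = 45097/20656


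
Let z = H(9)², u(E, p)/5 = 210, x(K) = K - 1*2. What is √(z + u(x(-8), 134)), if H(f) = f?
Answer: √1131 ≈ 33.630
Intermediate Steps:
x(K) = -2 + K (x(K) = K - 2 = -2 + K)
u(E, p) = 1050 (u(E, p) = 5*210 = 1050)
z = 81 (z = 9² = 81)
√(z + u(x(-8), 134)) = √(81 + 1050) = √1131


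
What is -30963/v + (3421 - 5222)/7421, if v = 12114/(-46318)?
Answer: 1773793757200/14982999 ≈ 1.1839e+5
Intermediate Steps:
v = -6057/23159 (v = 12114*(-1/46318) = -6057/23159 ≈ -0.26154)
-30963/v + (3421 - 5222)/7421 = -30963/(-6057/23159) + (3421 - 5222)/7421 = -30963*(-23159/6057) - 1801*1/7421 = 239024039/2019 - 1801/7421 = 1773793757200/14982999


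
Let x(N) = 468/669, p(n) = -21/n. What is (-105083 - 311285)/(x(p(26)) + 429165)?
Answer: -92850064/95703951 ≈ -0.97018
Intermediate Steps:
x(N) = 156/223 (x(N) = 468*(1/669) = 156/223)
(-105083 - 311285)/(x(p(26)) + 429165) = (-105083 - 311285)/(156/223 + 429165) = -416368/95703951/223 = -416368*223/95703951 = -92850064/95703951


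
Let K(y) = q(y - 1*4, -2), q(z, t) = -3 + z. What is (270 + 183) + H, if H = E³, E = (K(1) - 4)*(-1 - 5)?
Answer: 216453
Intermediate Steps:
K(y) = -7 + y (K(y) = -3 + (y - 1*4) = -3 + (y - 4) = -3 + (-4 + y) = -7 + y)
E = 60 (E = ((-7 + 1) - 4)*(-1 - 5) = (-6 - 4)*(-6) = -10*(-6) = 60)
H = 216000 (H = 60³ = 216000)
(270 + 183) + H = (270 + 183) + 216000 = 453 + 216000 = 216453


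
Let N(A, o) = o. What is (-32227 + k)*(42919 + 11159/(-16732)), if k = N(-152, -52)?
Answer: -23179858132171/16732 ≈ -1.3854e+9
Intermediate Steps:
k = -52
(-32227 + k)*(42919 + 11159/(-16732)) = (-32227 - 52)*(42919 + 11159/(-16732)) = -32279*(42919 + 11159*(-1/16732)) = -32279*(42919 - 11159/16732) = -32279*718109549/16732 = -23179858132171/16732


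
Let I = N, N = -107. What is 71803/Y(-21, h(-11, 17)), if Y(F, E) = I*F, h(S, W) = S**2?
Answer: 71803/2247 ≈ 31.955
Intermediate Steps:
I = -107
Y(F, E) = -107*F
71803/Y(-21, h(-11, 17)) = 71803/((-107*(-21))) = 71803/2247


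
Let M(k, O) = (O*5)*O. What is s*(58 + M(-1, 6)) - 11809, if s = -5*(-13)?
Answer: 3661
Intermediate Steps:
M(k, O) = 5*O² (M(k, O) = (5*O)*O = 5*O²)
s = 65
s*(58 + M(-1, 6)) - 11809 = 65*(58 + 5*6²) - 11809 = 65*(58 + 5*36) - 11809 = 65*(58 + 180) - 11809 = 65*238 - 11809 = 15470 - 11809 = 3661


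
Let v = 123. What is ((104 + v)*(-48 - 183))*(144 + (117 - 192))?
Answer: -3618153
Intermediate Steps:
((104 + v)*(-48 - 183))*(144 + (117 - 192)) = ((104 + 123)*(-48 - 183))*(144 + (117 - 192)) = (227*(-231))*(144 - 75) = -52437*69 = -3618153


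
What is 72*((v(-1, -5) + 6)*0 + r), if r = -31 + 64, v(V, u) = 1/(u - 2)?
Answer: 2376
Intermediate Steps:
v(V, u) = 1/(-2 + u)
r = 33
72*((v(-1, -5) + 6)*0 + r) = 72*((1/(-2 - 5) + 6)*0 + 33) = 72*((1/(-7) + 6)*0 + 33) = 72*((-⅐ + 6)*0 + 33) = 72*((41/7)*0 + 33) = 72*(0 + 33) = 72*33 = 2376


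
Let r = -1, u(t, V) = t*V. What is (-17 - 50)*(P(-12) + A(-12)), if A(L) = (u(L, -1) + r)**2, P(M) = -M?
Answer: -8911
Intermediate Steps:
u(t, V) = V*t
A(L) = (-1 - L)**2 (A(L) = (-L - 1)**2 = (-1 - L)**2)
(-17 - 50)*(P(-12) + A(-12)) = (-17 - 50)*(-1*(-12) + (1 - 12)**2) = -67*(12 + (-11)**2) = -67*(12 + 121) = -67*133 = -8911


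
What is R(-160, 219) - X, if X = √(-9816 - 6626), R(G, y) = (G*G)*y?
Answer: 5606400 - I*√16442 ≈ 5.6064e+6 - 128.23*I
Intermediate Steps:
R(G, y) = y*G² (R(G, y) = G²*y = y*G²)
X = I*√16442 (X = √(-16442) = I*√16442 ≈ 128.23*I)
R(-160, 219) - X = 219*(-160)² - I*√16442 = 219*25600 - I*√16442 = 5606400 - I*√16442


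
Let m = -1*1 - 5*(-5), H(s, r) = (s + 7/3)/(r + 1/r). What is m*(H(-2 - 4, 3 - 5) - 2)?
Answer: -64/5 ≈ -12.800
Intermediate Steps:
H(s, r) = (7/3 + s)/(r + 1/r) (H(s, r) = (s + 7*(⅓))/(r + 1/r) = (s + 7/3)/(r + 1/r) = (7/3 + s)/(r + 1/r))
m = 24 (m = -1 + 25 = 24)
m*(H(-2 - 4, 3 - 5) - 2) = 24*((3 - 5)*(7 + 3*(-2 - 4))/(3*(1 + (3 - 5)²)) - 2) = 24*((⅓)*(-2)*(7 + 3*(-6))/(1 + (-2)²) - 2) = 24*((⅓)*(-2)*(7 - 18)/(1 + 4) - 2) = 24*((⅓)*(-2)*(-11)/5 - 2) = 24*((⅓)*(-2)*(⅕)*(-11) - 2) = 24*(22/15 - 2) = 24*(-8/15) = -64/5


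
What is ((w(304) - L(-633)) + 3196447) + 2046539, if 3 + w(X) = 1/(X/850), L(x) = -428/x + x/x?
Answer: 504458960081/96216 ≈ 5.2430e+6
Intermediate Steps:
L(x) = 1 - 428/x (L(x) = -428/x + 1 = 1 - 428/x)
w(X) = -3 + 850/X (w(X) = -3 + 1/(X/850) = -3 + 850/X)
((w(304) - L(-633)) + 3196447) + 2046539 = (((-3 + 850/304) - (-428 - 633)/(-633)) + 3196447) + 2046539 = (((-3 + 850*(1/304)) - (-1)*(-1061)/633) + 3196447) + 2046539 = (((-3 + 425/152) - 1*1061/633) + 3196447) + 2046539 = ((-31/152 - 1061/633) + 3196447) + 2046539 = (-180895/96216 + 3196447) + 2046539 = 307549163657/96216 + 2046539 = 504458960081/96216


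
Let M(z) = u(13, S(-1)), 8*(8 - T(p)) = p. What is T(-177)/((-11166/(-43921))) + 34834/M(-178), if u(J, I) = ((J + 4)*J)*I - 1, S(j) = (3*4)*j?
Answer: 24970249981/236987184 ≈ 105.37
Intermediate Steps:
T(p) = 8 - p/8
S(j) = 12*j
u(J, I) = -1 + I*J*(4 + J) (u(J, I) = ((4 + J)*J)*I - 1 = (J*(4 + J))*I - 1 = I*J*(4 + J) - 1 = -1 + I*J*(4 + J))
M(z) = -2653 (M(z) = -1 + (12*(-1))*13² + 4*(12*(-1))*13 = -1 - 12*169 + 4*(-12)*13 = -1 - 2028 - 624 = -2653)
T(-177)/((-11166/(-43921))) + 34834/M(-178) = (8 - ⅛*(-177))/((-11166/(-43921))) + 34834/(-2653) = (8 + 177/8)/((-11166*(-1/43921))) + 34834*(-1/2653) = 241/(8*(11166/43921)) - 34834/2653 = (241/8)*(43921/11166) - 34834/2653 = 10584961/89328 - 34834/2653 = 24970249981/236987184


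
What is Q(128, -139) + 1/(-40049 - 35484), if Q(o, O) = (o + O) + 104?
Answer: 7024568/75533 ≈ 93.000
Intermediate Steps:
Q(o, O) = 104 + O + o (Q(o, O) = (O + o) + 104 = 104 + O + o)
Q(128, -139) + 1/(-40049 - 35484) = (104 - 139 + 128) + 1/(-40049 - 35484) = 93 + 1/(-75533) = 93 - 1/75533 = 7024568/75533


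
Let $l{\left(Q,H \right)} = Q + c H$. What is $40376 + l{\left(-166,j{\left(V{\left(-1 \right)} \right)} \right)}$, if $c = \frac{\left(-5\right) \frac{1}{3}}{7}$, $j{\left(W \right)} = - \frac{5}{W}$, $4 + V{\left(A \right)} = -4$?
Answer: $\frac{6755255}{168} \approx 40210.0$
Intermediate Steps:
$V{\left(A \right)} = -8$ ($V{\left(A \right)} = -4 - 4 = -8$)
$c = - \frac{5}{21}$ ($c = \left(-5\right) \frac{1}{3} \cdot \frac{1}{7} = \left(- \frac{5}{3}\right) \frac{1}{7} = - \frac{5}{21} \approx -0.2381$)
$l{\left(Q,H \right)} = Q - \frac{5 H}{21}$
$40376 + l{\left(-166,j{\left(V{\left(-1 \right)} \right)} \right)} = 40376 - \left(166 + \frac{5 \left(- \frac{5}{-8}\right)}{21}\right) = 40376 - \left(166 + \frac{5 \left(\left(-5\right) \left(- \frac{1}{8}\right)\right)}{21}\right) = 40376 - \frac{27913}{168} = \frac{6755255}{168}$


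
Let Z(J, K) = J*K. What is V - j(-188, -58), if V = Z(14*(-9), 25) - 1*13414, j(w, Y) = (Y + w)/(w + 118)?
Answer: -579863/35 ≈ -16568.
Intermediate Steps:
j(w, Y) = (Y + w)/(118 + w)
V = -16564 (V = (14*(-9))*25 - 1*13414 = -126*25 - 13414 = -3150 - 13414 = -16564)
V - j(-188, -58) = -16564 - (-58 - 188)/(118 - 188) = -16564 - (-246)/(-70) = -16564 - (-1)*(-246)/70 = -16564 - 1*123/35 = -16564 - 123/35 = -579863/35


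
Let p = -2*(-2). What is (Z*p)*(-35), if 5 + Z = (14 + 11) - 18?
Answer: -280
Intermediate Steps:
p = 4
Z = 2 (Z = -5 + ((14 + 11) - 18) = -5 + (25 - 18) = -5 + 7 = 2)
(Z*p)*(-35) = (2*4)*(-35) = 8*(-35) = -280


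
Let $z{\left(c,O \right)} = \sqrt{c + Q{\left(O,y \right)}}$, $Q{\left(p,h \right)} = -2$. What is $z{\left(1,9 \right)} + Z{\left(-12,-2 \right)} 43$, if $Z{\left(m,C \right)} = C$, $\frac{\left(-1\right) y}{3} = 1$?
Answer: $-86 + i \approx -86.0 + 1.0 i$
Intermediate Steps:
$y = -3$ ($y = \left(-3\right) 1 = -3$)
$z{\left(c,O \right)} = \sqrt{-2 + c}$ ($z{\left(c,O \right)} = \sqrt{c - 2} = \sqrt{-2 + c}$)
$z{\left(1,9 \right)} + Z{\left(-12,-2 \right)} 43 = \sqrt{-2 + 1} - 86 = \sqrt{-1} - 86 = i - 86 = -86 + i$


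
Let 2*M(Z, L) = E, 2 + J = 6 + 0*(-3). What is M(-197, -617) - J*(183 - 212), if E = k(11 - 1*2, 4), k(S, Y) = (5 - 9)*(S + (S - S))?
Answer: 98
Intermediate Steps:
k(S, Y) = -4*S (k(S, Y) = -4*(S + 0) = -4*S)
J = 4 (J = -2 + (6 + 0*(-3)) = -2 + (6 + 0) = -2 + 6 = 4)
E = -36 (E = -4*(11 - 1*2) = -4*(11 - 2) = -4*9 = -36)
M(Z, L) = -18 (M(Z, L) = (½)*(-36) = -18)
M(-197, -617) - J*(183 - 212) = -18 - 4*(183 - 212) = -18 - 4*(-29) = -18 - 1*(-116) = -18 + 116 = 98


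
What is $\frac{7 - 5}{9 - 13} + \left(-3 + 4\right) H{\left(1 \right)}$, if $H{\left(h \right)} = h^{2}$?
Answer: $\frac{1}{2} \approx 0.5$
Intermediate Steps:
$\frac{7 - 5}{9 - 13} + \left(-3 + 4\right) H{\left(1 \right)} = \frac{7 - 5}{9 - 13} + \left(-3 + 4\right) 1^{2} = \frac{7 - 5}{-4} + 1 \cdot 1 = 2 \left(- \frac{1}{4}\right) + 1 = - \frac{1}{2} + 1 = \frac{1}{2}$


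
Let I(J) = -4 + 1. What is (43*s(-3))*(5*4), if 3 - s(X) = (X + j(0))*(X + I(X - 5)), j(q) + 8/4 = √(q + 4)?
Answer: -12900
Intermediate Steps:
j(q) = -2 + √(4 + q) (j(q) = -2 + √(q + 4) = -2 + √(4 + q))
I(J) = -3
s(X) = 3 - X*(-3 + X) (s(X) = 3 - (X + (-2 + √(4 + 0)))*(X - 3) = 3 - (X + (-2 + √4))*(-3 + X) = 3 - (X + (-2 + 2))*(-3 + X) = 3 - (X + 0)*(-3 + X) = 3 - X*(-3 + X))
(43*s(-3))*(5*4) = (43*(3 - 1*(-3)² + 3*(-3)))*(5*4) = (43*(3 - 1*9 - 9))*20 = (43*(3 - 9 - 9))*20 = (43*(-15))*20 = -645*20 = -12900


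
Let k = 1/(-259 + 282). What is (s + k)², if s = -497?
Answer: 130644900/529 ≈ 2.4697e+5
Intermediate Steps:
k = 1/23 ≈ 0.043478
(s + k)² = (-497 + 1/23)² = (-11430/23)² = 130644900/529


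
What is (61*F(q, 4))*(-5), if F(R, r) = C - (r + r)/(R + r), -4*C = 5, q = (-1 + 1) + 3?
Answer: 20435/28 ≈ 729.82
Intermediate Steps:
q = 3 (q = 0 + 3 = 3)
C = -5/4 (C = -1/4*5 = -5/4 ≈ -1.2500)
F(R, r) = -5/4 - 2*r/(R + r) (F(R, r) = -5/4 - (r + r)/(R + r) = -5/4 - 2*r/(R + r))
(61*F(q, 4))*(-5) = (61*((-13*4 - 5*3)/(4*(3 + 4))))*(-5) = (61*((1/4)*(-52 - 15)/7))*(-5) = (61*((1/4)*(1/7)*(-67)))*(-5) = (61*(-67/28))*(-5) = -4087/28*(-5) = 20435/28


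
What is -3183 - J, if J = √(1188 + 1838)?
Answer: -3183 - √3026 ≈ -3238.0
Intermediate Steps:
J = √3026 ≈ 55.009
-3183 - J = -3183 - √3026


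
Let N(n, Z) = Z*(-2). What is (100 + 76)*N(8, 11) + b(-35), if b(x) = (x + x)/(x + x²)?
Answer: -65825/17 ≈ -3872.1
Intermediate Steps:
N(n, Z) = -2*Z
b(x) = 2*x/(x + x²) (b(x) = (2*x)/(x + x²) = 2*x/(x + x²))
(100 + 76)*N(8, 11) + b(-35) = (100 + 76)*(-2*11) + 2/(1 - 35) = 176*(-22) + 2/(-34) = -3872 + 2*(-1/34) = -3872 - 1/17 = -65825/17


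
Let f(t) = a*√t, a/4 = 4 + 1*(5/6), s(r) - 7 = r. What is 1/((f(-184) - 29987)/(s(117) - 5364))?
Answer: 1414186920/8093600497 + 1823520*I*√46/8093600497 ≈ 0.17473 + 0.0015281*I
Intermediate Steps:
s(r) = 7 + r
a = 58/3 (a = 4*(4 + 1*(5/6)) = 4*(4 + 1*(5*(⅙))) = 4*(4 + 1*(⅚)) = 4*(4 + ⅚) = 4*(29/6) = 58/3 ≈ 19.333)
f(t) = 58*√t/3
1/((f(-184) - 29987)/(s(117) - 5364)) = 1/((58*√(-184)/3 - 29987)/((7 + 117) - 5364)) = 1/((58*(2*I*√46)/3 - 29987)/(124 - 5364)) = 1/((116*I*√46/3 - 29987)/(-5240)) = 1/((-29987 + 116*I*√46/3)*(-1/5240)) = 1/(29987/5240 - 29*I*√46/3930)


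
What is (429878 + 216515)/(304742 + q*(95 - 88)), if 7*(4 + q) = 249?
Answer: 646393/304963 ≈ 2.1196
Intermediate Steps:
q = 221/7 (q = -4 + (⅐)*249 = -4 + 249/7 = 221/7 ≈ 31.571)
(429878 + 216515)/(304742 + q*(95 - 88)) = (429878 + 216515)/(304742 + 221*(95 - 88)/7) = 646393/(304742 + (221/7)*7) = 646393/(304742 + 221) = 646393/304963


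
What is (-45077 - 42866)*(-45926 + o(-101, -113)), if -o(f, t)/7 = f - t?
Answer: 4046257430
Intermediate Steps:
o(f, t) = -7*f + 7*t (o(f, t) = -7*(f - t) = -7*f + 7*t)
(-45077 - 42866)*(-45926 + o(-101, -113)) = (-45077 - 42866)*(-45926 + (-7*(-101) + 7*(-113))) = -87943*(-45926 + (707 - 791)) = -87943*(-45926 - 84) = -87943*(-46010) = 4046257430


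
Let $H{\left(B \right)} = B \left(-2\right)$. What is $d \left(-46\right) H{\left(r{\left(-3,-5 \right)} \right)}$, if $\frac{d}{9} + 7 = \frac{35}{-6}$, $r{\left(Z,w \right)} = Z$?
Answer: $31878$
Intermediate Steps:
$H{\left(B \right)} = - 2 B$
$d = - \frac{231}{2}$ ($d = -63 + 9 \frac{35}{-6} = -63 + 9 \cdot 35 \left(- \frac{1}{6}\right) = -63 + 9 \left(- \frac{35}{6}\right) = -63 - \frac{105}{2} = - \frac{231}{2} \approx -115.5$)
$d \left(-46\right) H{\left(r{\left(-3,-5 \right)} \right)} = \left(- \frac{231}{2}\right) \left(-46\right) \left(\left(-2\right) \left(-3\right)\right) = 5313 \cdot 6 = 31878$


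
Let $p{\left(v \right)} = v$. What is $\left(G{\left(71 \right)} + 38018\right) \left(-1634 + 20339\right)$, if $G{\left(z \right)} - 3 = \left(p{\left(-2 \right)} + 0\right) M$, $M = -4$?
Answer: $711332445$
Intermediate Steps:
$G{\left(z \right)} = 11$ ($G{\left(z \right)} = 3 + \left(-2 + 0\right) \left(-4\right) = 3 - -8 = 3 + 8 = 11$)
$\left(G{\left(71 \right)} + 38018\right) \left(-1634 + 20339\right) = \left(11 + 38018\right) \left(-1634 + 20339\right) = 38029 \cdot 18705 = 711332445$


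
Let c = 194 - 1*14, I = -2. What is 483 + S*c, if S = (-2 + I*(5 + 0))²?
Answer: 26403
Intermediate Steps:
S = 144 (S = (-2 - 2*(5 + 0))² = (-2 - 2*5)² = (-2 - 10)² = (-12)² = 144)
c = 180 (c = 194 - 14 = 180)
483 + S*c = 483 + 144*180 = 483 + 25920 = 26403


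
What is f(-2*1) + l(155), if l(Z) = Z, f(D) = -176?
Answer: -21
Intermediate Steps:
f(-2*1) + l(155) = -176 + 155 = -21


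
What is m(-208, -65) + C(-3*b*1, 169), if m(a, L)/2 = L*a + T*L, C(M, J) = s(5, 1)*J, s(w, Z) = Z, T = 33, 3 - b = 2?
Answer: 22919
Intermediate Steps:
b = 1 (b = 3 - 1*2 = 3 - 2 = 1)
C(M, J) = J (C(M, J) = 1*J = J)
m(a, L) = 66*L + 2*L*a (m(a, L) = 2*(L*a + 33*L) = 2*(33*L + L*a) = 66*L + 2*L*a)
m(-208, -65) + C(-3*b*1, 169) = 2*(-65)*(33 - 208) + 169 = 2*(-65)*(-175) + 169 = 22750 + 169 = 22919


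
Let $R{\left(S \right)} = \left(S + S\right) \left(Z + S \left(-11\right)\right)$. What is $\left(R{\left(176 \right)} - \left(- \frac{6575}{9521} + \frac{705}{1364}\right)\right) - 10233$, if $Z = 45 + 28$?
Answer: $- \frac{8649219527801}{12986644} \approx -6.6601 \cdot 10^{5}$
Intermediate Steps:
$Z = 73$
$R{\left(S \right)} = 2 S \left(73 - 11 S\right)$ ($R{\left(S \right)} = \left(S + S\right) \left(73 + S \left(-11\right)\right) = 2 S \left(73 - 11 S\right)$)
$\left(R{\left(176 \right)} - \left(- \frac{6575}{9521} + \frac{705}{1364}\right)\right) - 10233 = \left(2 \cdot 176 \left(73 - 1936\right) - \left(- \frac{6575}{9521} + \frac{705}{1364}\right)\right) - 10233 = \left(2 \cdot 176 \left(73 - 1936\right) - - \frac{2255995}{12986644}\right) - 10233 = \left(2 \cdot 176 \left(-1863\right) + \left(\frac{6575}{9521} - \frac{705}{1364}\right)\right) - 10233 = \left(-655776 + \frac{2255995}{12986644}\right) - 10233 = - \frac{8516327199749}{12986644} - 10233 = - \frac{8649219527801}{12986644}$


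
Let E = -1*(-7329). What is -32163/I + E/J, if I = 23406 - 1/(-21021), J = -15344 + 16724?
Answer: 890993543881/226328062420 ≈ 3.9367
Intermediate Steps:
J = 1380
E = 7329
I = 492017527/21021 (I = 23406 - 1*(-1/21021) = 23406 + 1/21021 = 492017527/21021 ≈ 23406.)
-32163/I + E/J = -32163/492017527/21021 + 7329/1380 = -32163*21021/492017527 + 7329*(1/1380) = -676098423/492017527 + 2443/460 = 890993543881/226328062420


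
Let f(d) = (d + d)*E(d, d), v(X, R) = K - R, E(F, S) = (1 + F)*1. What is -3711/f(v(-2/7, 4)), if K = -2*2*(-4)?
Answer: -1237/104 ≈ -11.894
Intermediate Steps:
K = 16 (K = -4*(-4) = 16)
E(F, S) = 1 + F
v(X, R) = 16 - R
f(d) = 2*d*(1 + d) (f(d) = (d + d)*(1 + d) = (2*d)*(1 + d) = 2*d*(1 + d))
-3711/f(v(-2/7, 4)) = -3711*1/(2*(1 + (16 - 1*4))*(16 - 1*4)) = -3711*1/(2*(1 + (16 - 4))*(16 - 4)) = -3711*1/(24*(1 + 12)) = -3711/(2*12*13) = -3711/312 = -3711*1/312 = -1237/104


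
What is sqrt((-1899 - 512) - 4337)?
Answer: 2*I*sqrt(1687) ≈ 82.146*I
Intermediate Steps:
sqrt((-1899 - 512) - 4337) = sqrt(-2411 - 4337) = sqrt(-6748) = 2*I*sqrt(1687)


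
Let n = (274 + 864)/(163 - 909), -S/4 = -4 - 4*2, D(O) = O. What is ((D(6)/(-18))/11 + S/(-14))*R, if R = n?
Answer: 454631/86163 ≈ 5.2764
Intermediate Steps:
S = 48 (S = -4*(-4 - 4*2) = -4*(-4 - 8) = -4*(-12) = 48)
n = -569/373 (n = 1138/(-746) = 1138*(-1/746) = -569/373 ≈ -1.5255)
R = -569/373 ≈ -1.5255
((D(6)/(-18))/11 + S/(-14))*R = ((6/(-18))/11 + 48/(-14))*(-569/373) = ((6*(-1/18))*(1/11) + 48*(-1/14))*(-569/373) = (-⅓*1/11 - 24/7)*(-569/373) = (-1/33 - 24/7)*(-569/373) = -799/231*(-569/373) = 454631/86163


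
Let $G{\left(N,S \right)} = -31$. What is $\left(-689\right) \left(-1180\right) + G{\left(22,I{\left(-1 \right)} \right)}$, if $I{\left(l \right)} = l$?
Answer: $812989$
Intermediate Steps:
$\left(-689\right) \left(-1180\right) + G{\left(22,I{\left(-1 \right)} \right)} = \left(-689\right) \left(-1180\right) - 31 = 813020 - 31 = 812989$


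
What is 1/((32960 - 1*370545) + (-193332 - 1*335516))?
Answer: -1/866433 ≈ -1.1542e-6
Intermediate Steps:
1/((32960 - 1*370545) + (-193332 - 1*335516)) = 1/((32960 - 370545) + (-193332 - 335516)) = 1/(-337585 - 528848) = 1/(-866433) = -1/866433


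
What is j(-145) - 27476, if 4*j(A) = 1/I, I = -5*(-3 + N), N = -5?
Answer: -4396159/160 ≈ -27476.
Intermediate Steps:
I = 40 (I = -5*(-3 - 5) = -5*(-8) = 40)
j(A) = 1/160 (j(A) = (¼)/40 = (¼)*(1/40) = 1/160)
j(-145) - 27476 = 1/160 - 27476 = -4396159/160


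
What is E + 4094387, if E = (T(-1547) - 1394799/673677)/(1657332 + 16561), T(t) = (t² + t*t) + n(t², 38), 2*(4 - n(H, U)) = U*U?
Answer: 1539030943363797736/375887738187 ≈ 4.0944e+6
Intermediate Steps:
n(H, U) = 4 - U²/2 (n(H, U) = 4 - U*U/2 = 4 - U²/2)
T(t) = -718 + 2*t² (T(t) = (t² + t*t) + (4 - ½*38²) = (t² + t²) + (4 - ½*1444) = 2*t² + (4 - 722) = 2*t² - 718 = -718 + 2*t²)
E = 1074671541367/375887738187 (E = ((-718 + 2*(-1547)²) - 1394799/673677)/(1657332 + 16561) = ((-718 + 2*2393209) - 1394799*1/673677)/1673893 = ((-718 + 4786418) - 464933/224559)*(1/1673893) = (4785700 - 464933/224559)*(1/1673893) = (1074671541367/224559)*(1/1673893) = 1074671541367/375887738187 ≈ 2.8590)
E + 4094387 = 1074671541367/375887738187 + 4094387 = 1539030943363797736/375887738187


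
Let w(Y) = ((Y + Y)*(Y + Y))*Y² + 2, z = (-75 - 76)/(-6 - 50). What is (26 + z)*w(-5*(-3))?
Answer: 162710357/28 ≈ 5.8111e+6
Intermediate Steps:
z = 151/56 (z = -151/(-56) = -151*(-1/56) = 151/56 ≈ 2.6964)
w(Y) = 2 + 4*Y⁴ (w(Y) = ((2*Y)*(2*Y))*Y² + 2 = (4*Y²)*Y² + 2 = 4*Y⁴ + 2 = 2 + 4*Y⁴)
(26 + z)*w(-5*(-3)) = (26 + 151/56)*(2 + 4*(-5*(-3))⁴) = 1607*(2 + 4*15⁴)/56 = 1607*(2 + 4*50625)/56 = 1607*(2 + 202500)/56 = (1607/56)*202502 = 162710357/28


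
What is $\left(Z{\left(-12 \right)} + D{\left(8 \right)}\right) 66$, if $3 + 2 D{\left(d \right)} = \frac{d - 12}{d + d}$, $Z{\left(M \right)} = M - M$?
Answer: $- \frac{429}{4} \approx -107.25$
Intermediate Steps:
$Z{\left(M \right)} = 0$
$D{\left(d \right)} = - \frac{3}{2} + \frac{-12 + d}{4 d}$ ($D{\left(d \right)} = - \frac{3}{2} + \frac{\left(d - 12\right) \frac{1}{d + d}}{2} = - \frac{3}{2} + \frac{\left(-12 + d\right) \frac{1}{2 d}}{2} = - \frac{3}{2} + \frac{\frac{1}{2} \frac{1}{d} \left(-12 + d\right)}{2} = - \frac{3}{2} + \frac{-12 + d}{4 d}$)
$\left(Z{\left(-12 \right)} + D{\left(8 \right)}\right) 66 = \left(0 - \left(\frac{5}{4} + \frac{3}{8}\right)\right) 66 = \left(0 - \frac{13}{8}\right) 66 = \left(- \frac{13}{8}\right) 66 = - \frac{429}{4}$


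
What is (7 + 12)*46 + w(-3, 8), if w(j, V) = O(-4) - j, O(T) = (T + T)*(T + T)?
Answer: 941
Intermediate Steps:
O(T) = 4*T**2 (O(T) = (2*T)*(2*T) = 4*T**2)
w(j, V) = 64 - j (w(j, V) = 4*(-4)**2 - j = 4*16 - j = 64 - j)
(7 + 12)*46 + w(-3, 8) = (7 + 12)*46 + (64 - 1*(-3)) = 19*46 + (64 + 3) = 874 + 67 = 941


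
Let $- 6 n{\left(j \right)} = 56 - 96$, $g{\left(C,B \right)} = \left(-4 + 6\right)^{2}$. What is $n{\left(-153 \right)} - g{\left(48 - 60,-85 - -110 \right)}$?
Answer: $\frac{8}{3} \approx 2.6667$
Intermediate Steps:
$g{\left(C,B \right)} = 4$ ($g{\left(C,B \right)} = 2^{2} = 4$)
$n{\left(j \right)} = \frac{20}{3}$ ($n{\left(j \right)} = - \frac{56 - 96}{6} = \left(- \frac{1}{6}\right) \left(-40\right) = \frac{20}{3}$)
$n{\left(-153 \right)} - g{\left(48 - 60,-85 - -110 \right)} = \frac{20}{3} - 4 = \frac{8}{3}$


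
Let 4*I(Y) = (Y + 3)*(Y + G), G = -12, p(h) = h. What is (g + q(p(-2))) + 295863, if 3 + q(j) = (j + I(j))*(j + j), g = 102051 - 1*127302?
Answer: 270631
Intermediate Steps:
g = -25251 (g = 102051 - 127302 = -25251)
I(Y) = (-12 + Y)*(3 + Y)/4 (I(Y) = ((Y + 3)*(Y - 12))/4 = ((3 + Y)*(-12 + Y))/4 = ((-12 + Y)*(3 + Y))/4 = (-12 + Y)*(3 + Y)/4)
q(j) = -3 + 2*j*(-9 - 5*j/4 + j**2/4) (q(j) = -3 + (j + (-9 - 9*j/4 + j**2/4))*(j + j) = -3 + (-9 - 5*j/4 + j**2/4)*(2*j) = -3 + 2*j*(-9 - 5*j/4 + j**2/4))
(g + q(p(-2))) + 295863 = (-25251 + (-3 + (1/2)*(-2)**3 - 18*(-2) - 5/2*(-2)**2)) + 295863 = (-25251 + (-3 + (1/2)*(-8) + 36 - 5/2*4)) + 295863 = (-25251 + (-3 - 4 + 36 - 10)) + 295863 = (-25251 + 19) + 295863 = -25232 + 295863 = 270631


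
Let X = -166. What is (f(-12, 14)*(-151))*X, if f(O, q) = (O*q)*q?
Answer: -58955232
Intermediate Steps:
f(O, q) = O*q²
(f(-12, 14)*(-151))*X = (-12*14²*(-151))*(-166) = (-12*196*(-151))*(-166) = -2352*(-151)*(-166) = 355152*(-166) = -58955232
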